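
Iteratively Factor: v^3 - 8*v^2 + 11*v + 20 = (v + 1)*(v^2 - 9*v + 20) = (v - 4)*(v + 1)*(v - 5)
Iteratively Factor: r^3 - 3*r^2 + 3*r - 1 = (r - 1)*(r^2 - 2*r + 1) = (r - 1)^2*(r - 1)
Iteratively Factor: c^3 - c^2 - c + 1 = (c - 1)*(c^2 - 1) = (c - 1)^2*(c + 1)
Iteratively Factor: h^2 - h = (h)*(h - 1)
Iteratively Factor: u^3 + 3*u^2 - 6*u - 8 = (u + 1)*(u^2 + 2*u - 8) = (u - 2)*(u + 1)*(u + 4)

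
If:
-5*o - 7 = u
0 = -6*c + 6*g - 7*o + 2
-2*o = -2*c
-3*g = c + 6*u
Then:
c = -86/45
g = -604/135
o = -86/45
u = 23/9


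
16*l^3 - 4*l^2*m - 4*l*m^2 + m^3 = (-4*l + m)*(-2*l + m)*(2*l + m)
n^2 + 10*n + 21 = (n + 3)*(n + 7)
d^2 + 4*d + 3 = (d + 1)*(d + 3)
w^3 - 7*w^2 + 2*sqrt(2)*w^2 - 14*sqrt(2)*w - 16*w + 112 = (w - 7)*(w - 2*sqrt(2))*(w + 4*sqrt(2))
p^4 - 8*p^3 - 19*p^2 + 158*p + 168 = (p - 7)*(p - 6)*(p + 1)*(p + 4)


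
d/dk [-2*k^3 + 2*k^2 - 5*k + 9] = -6*k^2 + 4*k - 5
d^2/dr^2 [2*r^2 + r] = 4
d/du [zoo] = 0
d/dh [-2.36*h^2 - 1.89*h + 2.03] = -4.72*h - 1.89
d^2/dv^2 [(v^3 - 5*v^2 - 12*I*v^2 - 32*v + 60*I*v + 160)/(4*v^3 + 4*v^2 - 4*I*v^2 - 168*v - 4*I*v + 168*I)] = (v^6*(-6 - 11*I) + v^5*(30 + 183*I) + v^4*(450 - 1503*I) + v^3*(-2518 + 2473*I) + v^2*(-5796 + 3474*I) + v*(-14340 - 4008*I) + 179684 - 31080*I)/(2*v^9 + v^8*(6 - 6*I) + v^7*(-252 - 18*I) + v^6*(-520 + 740*I) + v^5*(11070 + 1512*I) + v^4*(12090 - 31242*I) + v^3*(-179172 - 32254*I) + v^2*(-31752 + 454860*I) + v*(444528 + 10584*I) - 148176*I)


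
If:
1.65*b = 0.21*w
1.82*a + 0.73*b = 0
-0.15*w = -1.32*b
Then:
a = 0.00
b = 0.00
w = 0.00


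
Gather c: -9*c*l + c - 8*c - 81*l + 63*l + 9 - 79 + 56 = c*(-9*l - 7) - 18*l - 14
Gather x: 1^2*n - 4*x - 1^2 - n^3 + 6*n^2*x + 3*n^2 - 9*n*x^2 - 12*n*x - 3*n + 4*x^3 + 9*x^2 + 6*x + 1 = -n^3 + 3*n^2 - 2*n + 4*x^3 + x^2*(9 - 9*n) + x*(6*n^2 - 12*n + 2)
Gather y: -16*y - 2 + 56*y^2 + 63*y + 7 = 56*y^2 + 47*y + 5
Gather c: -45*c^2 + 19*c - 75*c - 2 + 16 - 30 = -45*c^2 - 56*c - 16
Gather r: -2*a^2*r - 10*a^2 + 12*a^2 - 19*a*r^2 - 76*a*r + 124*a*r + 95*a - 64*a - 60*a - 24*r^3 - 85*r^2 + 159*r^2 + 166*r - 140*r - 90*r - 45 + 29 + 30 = 2*a^2 - 29*a - 24*r^3 + r^2*(74 - 19*a) + r*(-2*a^2 + 48*a - 64) + 14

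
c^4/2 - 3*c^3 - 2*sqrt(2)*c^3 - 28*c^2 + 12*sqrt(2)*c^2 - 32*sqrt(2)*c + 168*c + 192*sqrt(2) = (c/2 + sqrt(2))*(c - 6)*(c - 8*sqrt(2))*(c + 2*sqrt(2))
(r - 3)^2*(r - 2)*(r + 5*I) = r^4 - 8*r^3 + 5*I*r^3 + 21*r^2 - 40*I*r^2 - 18*r + 105*I*r - 90*I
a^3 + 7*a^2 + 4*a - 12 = (a - 1)*(a + 2)*(a + 6)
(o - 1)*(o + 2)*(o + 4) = o^3 + 5*o^2 + 2*o - 8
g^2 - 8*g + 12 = (g - 6)*(g - 2)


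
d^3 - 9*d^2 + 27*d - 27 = (d - 3)^3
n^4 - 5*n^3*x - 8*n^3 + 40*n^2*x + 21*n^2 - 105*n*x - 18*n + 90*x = (n - 3)^2*(n - 2)*(n - 5*x)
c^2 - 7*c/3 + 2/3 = (c - 2)*(c - 1/3)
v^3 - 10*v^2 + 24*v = v*(v - 6)*(v - 4)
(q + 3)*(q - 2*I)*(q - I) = q^3 + 3*q^2 - 3*I*q^2 - 2*q - 9*I*q - 6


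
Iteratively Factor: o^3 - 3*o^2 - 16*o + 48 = (o - 4)*(o^2 + o - 12) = (o - 4)*(o - 3)*(o + 4)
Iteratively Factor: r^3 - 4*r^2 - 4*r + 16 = (r + 2)*(r^2 - 6*r + 8) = (r - 4)*(r + 2)*(r - 2)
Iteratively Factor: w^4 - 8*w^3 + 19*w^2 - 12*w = (w)*(w^3 - 8*w^2 + 19*w - 12) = w*(w - 1)*(w^2 - 7*w + 12) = w*(w - 4)*(w - 1)*(w - 3)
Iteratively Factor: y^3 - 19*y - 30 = (y + 2)*(y^2 - 2*y - 15) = (y - 5)*(y + 2)*(y + 3)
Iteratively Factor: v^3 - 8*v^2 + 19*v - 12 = (v - 3)*(v^2 - 5*v + 4) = (v - 3)*(v - 1)*(v - 4)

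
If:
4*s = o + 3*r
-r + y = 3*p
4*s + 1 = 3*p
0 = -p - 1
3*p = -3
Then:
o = -3*y - 13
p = -1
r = y + 3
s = -1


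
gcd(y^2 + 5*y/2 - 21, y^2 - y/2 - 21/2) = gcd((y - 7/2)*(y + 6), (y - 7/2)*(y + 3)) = y - 7/2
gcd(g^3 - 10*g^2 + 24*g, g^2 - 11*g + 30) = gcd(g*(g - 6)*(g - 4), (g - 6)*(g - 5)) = g - 6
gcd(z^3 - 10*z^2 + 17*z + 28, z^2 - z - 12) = z - 4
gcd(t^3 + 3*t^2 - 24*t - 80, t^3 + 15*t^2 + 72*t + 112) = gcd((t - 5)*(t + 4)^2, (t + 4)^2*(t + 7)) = t^2 + 8*t + 16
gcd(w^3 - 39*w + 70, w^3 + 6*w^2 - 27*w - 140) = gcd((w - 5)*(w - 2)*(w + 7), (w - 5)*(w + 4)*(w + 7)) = w^2 + 2*w - 35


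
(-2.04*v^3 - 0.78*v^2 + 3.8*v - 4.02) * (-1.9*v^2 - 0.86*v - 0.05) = 3.876*v^5 + 3.2364*v^4 - 6.4472*v^3 + 4.409*v^2 + 3.2672*v + 0.201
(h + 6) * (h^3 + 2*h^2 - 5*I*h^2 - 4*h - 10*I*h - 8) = h^4 + 8*h^3 - 5*I*h^3 + 8*h^2 - 40*I*h^2 - 32*h - 60*I*h - 48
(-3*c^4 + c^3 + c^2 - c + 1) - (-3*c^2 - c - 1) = -3*c^4 + c^3 + 4*c^2 + 2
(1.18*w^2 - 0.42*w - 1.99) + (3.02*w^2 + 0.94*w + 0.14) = 4.2*w^2 + 0.52*w - 1.85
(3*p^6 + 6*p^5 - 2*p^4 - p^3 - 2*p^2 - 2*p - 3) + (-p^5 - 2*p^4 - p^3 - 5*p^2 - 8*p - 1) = 3*p^6 + 5*p^5 - 4*p^4 - 2*p^3 - 7*p^2 - 10*p - 4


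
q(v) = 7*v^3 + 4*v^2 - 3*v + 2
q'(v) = 21*v^2 + 8*v - 3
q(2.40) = 114.61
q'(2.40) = 137.16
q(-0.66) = 3.71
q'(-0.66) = 0.87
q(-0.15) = 2.52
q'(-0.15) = -3.73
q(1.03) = 10.80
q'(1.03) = 27.52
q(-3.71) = -289.27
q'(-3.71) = 256.37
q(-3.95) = -355.15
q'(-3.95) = 293.05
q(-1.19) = -0.56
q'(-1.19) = 17.22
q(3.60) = 369.63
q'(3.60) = 297.96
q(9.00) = 5402.00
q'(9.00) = 1770.00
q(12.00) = 12638.00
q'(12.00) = 3117.00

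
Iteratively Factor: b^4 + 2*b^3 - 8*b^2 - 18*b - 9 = (b - 3)*(b^3 + 5*b^2 + 7*b + 3) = (b - 3)*(b + 3)*(b^2 + 2*b + 1) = (b - 3)*(b + 1)*(b + 3)*(b + 1)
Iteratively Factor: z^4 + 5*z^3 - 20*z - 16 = (z - 2)*(z^3 + 7*z^2 + 14*z + 8) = (z - 2)*(z + 1)*(z^2 + 6*z + 8) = (z - 2)*(z + 1)*(z + 2)*(z + 4)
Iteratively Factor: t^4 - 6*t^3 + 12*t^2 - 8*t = (t - 2)*(t^3 - 4*t^2 + 4*t) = (t - 2)^2*(t^2 - 2*t) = (t - 2)^3*(t)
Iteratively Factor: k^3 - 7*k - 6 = (k + 1)*(k^2 - k - 6) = (k + 1)*(k + 2)*(k - 3)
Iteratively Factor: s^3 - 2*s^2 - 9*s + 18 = (s - 2)*(s^2 - 9) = (s - 2)*(s + 3)*(s - 3)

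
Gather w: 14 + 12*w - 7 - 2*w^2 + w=-2*w^2 + 13*w + 7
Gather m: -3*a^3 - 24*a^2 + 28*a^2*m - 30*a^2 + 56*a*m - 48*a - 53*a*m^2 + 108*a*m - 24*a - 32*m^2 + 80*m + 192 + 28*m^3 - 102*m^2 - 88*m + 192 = -3*a^3 - 54*a^2 - 72*a + 28*m^3 + m^2*(-53*a - 134) + m*(28*a^2 + 164*a - 8) + 384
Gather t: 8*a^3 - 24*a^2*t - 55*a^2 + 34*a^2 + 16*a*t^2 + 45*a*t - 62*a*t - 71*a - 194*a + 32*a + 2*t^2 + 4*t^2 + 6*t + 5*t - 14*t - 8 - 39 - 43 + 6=8*a^3 - 21*a^2 - 233*a + t^2*(16*a + 6) + t*(-24*a^2 - 17*a - 3) - 84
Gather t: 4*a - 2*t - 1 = 4*a - 2*t - 1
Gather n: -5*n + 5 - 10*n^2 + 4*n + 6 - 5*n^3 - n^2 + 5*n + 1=-5*n^3 - 11*n^2 + 4*n + 12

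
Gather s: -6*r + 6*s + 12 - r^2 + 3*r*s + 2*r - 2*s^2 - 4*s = -r^2 - 4*r - 2*s^2 + s*(3*r + 2) + 12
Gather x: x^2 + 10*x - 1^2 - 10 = x^2 + 10*x - 11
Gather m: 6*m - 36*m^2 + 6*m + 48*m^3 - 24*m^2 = 48*m^3 - 60*m^2 + 12*m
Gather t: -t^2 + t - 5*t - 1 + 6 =-t^2 - 4*t + 5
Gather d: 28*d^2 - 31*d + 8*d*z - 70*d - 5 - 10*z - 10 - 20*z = 28*d^2 + d*(8*z - 101) - 30*z - 15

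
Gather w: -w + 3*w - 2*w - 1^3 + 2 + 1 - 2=0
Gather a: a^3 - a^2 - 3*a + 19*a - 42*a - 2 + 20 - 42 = a^3 - a^2 - 26*a - 24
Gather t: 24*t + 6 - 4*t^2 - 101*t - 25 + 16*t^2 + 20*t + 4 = 12*t^2 - 57*t - 15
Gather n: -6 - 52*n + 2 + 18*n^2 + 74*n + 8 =18*n^2 + 22*n + 4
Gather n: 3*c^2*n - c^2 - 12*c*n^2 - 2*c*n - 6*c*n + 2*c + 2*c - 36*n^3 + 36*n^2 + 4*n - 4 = -c^2 + 4*c - 36*n^3 + n^2*(36 - 12*c) + n*(3*c^2 - 8*c + 4) - 4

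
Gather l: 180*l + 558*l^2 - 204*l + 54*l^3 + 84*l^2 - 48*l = 54*l^3 + 642*l^2 - 72*l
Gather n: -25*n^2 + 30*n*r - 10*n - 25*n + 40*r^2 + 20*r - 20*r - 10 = -25*n^2 + n*(30*r - 35) + 40*r^2 - 10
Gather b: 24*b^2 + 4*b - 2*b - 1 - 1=24*b^2 + 2*b - 2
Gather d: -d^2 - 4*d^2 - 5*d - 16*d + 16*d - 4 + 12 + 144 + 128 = -5*d^2 - 5*d + 280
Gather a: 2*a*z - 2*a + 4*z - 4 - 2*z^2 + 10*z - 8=a*(2*z - 2) - 2*z^2 + 14*z - 12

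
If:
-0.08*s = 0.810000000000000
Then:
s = -10.12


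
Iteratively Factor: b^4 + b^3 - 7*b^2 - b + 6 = (b - 2)*(b^3 + 3*b^2 - b - 3) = (b - 2)*(b + 1)*(b^2 + 2*b - 3) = (b - 2)*(b - 1)*(b + 1)*(b + 3)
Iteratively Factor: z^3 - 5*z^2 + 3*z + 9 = (z + 1)*(z^2 - 6*z + 9) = (z - 3)*(z + 1)*(z - 3)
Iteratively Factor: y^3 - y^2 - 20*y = (y)*(y^2 - y - 20) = y*(y + 4)*(y - 5)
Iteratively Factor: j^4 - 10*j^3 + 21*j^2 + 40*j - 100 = (j + 2)*(j^3 - 12*j^2 + 45*j - 50) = (j - 2)*(j + 2)*(j^2 - 10*j + 25) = (j - 5)*(j - 2)*(j + 2)*(j - 5)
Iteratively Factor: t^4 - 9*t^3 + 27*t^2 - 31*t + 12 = (t - 1)*(t^3 - 8*t^2 + 19*t - 12) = (t - 4)*(t - 1)*(t^2 - 4*t + 3) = (t - 4)*(t - 3)*(t - 1)*(t - 1)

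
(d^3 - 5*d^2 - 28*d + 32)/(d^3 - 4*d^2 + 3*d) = (d^2 - 4*d - 32)/(d*(d - 3))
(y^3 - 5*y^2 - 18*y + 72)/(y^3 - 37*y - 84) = (y^2 - 9*y + 18)/(y^2 - 4*y - 21)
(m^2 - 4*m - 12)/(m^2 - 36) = (m + 2)/(m + 6)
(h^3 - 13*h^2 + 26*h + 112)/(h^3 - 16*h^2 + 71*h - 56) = (h + 2)/(h - 1)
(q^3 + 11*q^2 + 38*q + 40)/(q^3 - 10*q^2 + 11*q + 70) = (q^2 + 9*q + 20)/(q^2 - 12*q + 35)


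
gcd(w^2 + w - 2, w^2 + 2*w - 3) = w - 1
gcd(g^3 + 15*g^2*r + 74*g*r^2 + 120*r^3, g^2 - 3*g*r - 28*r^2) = g + 4*r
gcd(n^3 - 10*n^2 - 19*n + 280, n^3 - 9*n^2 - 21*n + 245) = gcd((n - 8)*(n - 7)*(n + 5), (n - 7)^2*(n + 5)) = n^2 - 2*n - 35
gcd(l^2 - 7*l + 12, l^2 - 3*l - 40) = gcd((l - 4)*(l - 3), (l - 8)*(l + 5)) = 1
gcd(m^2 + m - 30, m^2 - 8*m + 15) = m - 5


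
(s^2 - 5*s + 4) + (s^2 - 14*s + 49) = 2*s^2 - 19*s + 53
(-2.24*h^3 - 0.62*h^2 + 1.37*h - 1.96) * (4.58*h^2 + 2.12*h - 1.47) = -10.2592*h^5 - 7.5884*h^4 + 8.253*h^3 - 5.161*h^2 - 6.1691*h + 2.8812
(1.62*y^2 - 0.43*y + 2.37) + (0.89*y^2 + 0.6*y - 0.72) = 2.51*y^2 + 0.17*y + 1.65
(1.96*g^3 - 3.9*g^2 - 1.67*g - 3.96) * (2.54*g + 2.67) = 4.9784*g^4 - 4.6728*g^3 - 14.6548*g^2 - 14.5173*g - 10.5732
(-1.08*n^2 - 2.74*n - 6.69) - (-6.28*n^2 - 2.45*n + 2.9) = 5.2*n^2 - 0.29*n - 9.59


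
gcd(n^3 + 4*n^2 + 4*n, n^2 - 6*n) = n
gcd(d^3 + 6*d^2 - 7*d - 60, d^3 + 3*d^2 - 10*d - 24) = d^2 + d - 12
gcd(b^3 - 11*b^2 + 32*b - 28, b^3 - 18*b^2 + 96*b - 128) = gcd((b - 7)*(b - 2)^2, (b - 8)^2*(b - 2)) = b - 2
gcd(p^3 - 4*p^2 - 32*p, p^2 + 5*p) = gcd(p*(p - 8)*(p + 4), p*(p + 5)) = p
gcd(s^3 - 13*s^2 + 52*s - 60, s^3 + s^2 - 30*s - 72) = s - 6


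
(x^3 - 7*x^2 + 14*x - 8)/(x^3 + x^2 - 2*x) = (x^2 - 6*x + 8)/(x*(x + 2))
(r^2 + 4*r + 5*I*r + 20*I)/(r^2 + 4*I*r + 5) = (r + 4)/(r - I)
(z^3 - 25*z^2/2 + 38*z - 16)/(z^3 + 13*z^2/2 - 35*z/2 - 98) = (2*z^2 - 17*z + 8)/(2*z^2 + 21*z + 49)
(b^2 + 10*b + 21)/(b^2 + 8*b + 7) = (b + 3)/(b + 1)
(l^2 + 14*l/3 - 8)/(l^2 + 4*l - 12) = (l - 4/3)/(l - 2)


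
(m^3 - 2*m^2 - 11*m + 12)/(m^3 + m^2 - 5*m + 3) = (m - 4)/(m - 1)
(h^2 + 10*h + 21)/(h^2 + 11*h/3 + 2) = 3*(h + 7)/(3*h + 2)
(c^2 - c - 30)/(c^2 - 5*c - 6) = (c + 5)/(c + 1)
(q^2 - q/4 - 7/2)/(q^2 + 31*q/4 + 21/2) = (q - 2)/(q + 6)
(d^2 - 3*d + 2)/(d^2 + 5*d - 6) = (d - 2)/(d + 6)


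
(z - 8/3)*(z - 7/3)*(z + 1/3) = z^3 - 14*z^2/3 + 41*z/9 + 56/27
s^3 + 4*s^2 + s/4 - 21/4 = (s - 1)*(s + 3/2)*(s + 7/2)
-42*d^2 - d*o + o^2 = (-7*d + o)*(6*d + o)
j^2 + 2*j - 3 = (j - 1)*(j + 3)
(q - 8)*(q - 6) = q^2 - 14*q + 48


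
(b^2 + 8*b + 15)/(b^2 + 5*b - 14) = (b^2 + 8*b + 15)/(b^2 + 5*b - 14)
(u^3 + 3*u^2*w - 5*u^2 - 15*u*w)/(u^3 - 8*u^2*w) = (u^2 + 3*u*w - 5*u - 15*w)/(u*(u - 8*w))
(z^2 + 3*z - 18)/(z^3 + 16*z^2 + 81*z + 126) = (z - 3)/(z^2 + 10*z + 21)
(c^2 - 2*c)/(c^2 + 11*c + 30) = c*(c - 2)/(c^2 + 11*c + 30)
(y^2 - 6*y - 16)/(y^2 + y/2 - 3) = 2*(y - 8)/(2*y - 3)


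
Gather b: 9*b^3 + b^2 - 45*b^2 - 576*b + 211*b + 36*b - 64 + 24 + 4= 9*b^3 - 44*b^2 - 329*b - 36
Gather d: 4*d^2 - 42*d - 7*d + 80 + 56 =4*d^2 - 49*d + 136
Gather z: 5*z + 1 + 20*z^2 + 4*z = 20*z^2 + 9*z + 1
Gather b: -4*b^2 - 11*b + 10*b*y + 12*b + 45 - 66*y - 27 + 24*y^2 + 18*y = -4*b^2 + b*(10*y + 1) + 24*y^2 - 48*y + 18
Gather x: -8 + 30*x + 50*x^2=50*x^2 + 30*x - 8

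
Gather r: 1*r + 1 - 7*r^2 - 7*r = -7*r^2 - 6*r + 1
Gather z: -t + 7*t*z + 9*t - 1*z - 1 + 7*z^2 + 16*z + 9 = 8*t + 7*z^2 + z*(7*t + 15) + 8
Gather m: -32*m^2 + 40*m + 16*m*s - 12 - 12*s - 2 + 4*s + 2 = -32*m^2 + m*(16*s + 40) - 8*s - 12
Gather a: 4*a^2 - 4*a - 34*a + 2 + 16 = 4*a^2 - 38*a + 18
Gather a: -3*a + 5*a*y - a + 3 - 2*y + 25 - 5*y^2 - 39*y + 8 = a*(5*y - 4) - 5*y^2 - 41*y + 36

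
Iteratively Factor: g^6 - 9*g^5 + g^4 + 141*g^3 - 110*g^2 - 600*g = (g + 3)*(g^5 - 12*g^4 + 37*g^3 + 30*g^2 - 200*g) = (g + 2)*(g + 3)*(g^4 - 14*g^3 + 65*g^2 - 100*g) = g*(g + 2)*(g + 3)*(g^3 - 14*g^2 + 65*g - 100) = g*(g - 4)*(g + 2)*(g + 3)*(g^2 - 10*g + 25) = g*(g - 5)*(g - 4)*(g + 2)*(g + 3)*(g - 5)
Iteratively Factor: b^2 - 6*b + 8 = (b - 2)*(b - 4)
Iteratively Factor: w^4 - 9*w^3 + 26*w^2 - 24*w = (w - 4)*(w^3 - 5*w^2 + 6*w) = w*(w - 4)*(w^2 - 5*w + 6) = w*(w - 4)*(w - 2)*(w - 3)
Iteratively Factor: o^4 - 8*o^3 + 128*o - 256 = (o - 4)*(o^3 - 4*o^2 - 16*o + 64) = (o - 4)^2*(o^2 - 16) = (o - 4)^2*(o + 4)*(o - 4)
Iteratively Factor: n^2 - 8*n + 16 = (n - 4)*(n - 4)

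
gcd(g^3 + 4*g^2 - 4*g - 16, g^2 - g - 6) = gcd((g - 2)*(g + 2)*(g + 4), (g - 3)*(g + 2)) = g + 2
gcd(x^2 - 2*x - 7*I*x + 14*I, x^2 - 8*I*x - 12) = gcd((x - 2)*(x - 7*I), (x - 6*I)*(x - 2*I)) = 1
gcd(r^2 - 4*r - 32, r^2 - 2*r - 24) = r + 4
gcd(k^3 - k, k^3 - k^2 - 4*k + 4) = k - 1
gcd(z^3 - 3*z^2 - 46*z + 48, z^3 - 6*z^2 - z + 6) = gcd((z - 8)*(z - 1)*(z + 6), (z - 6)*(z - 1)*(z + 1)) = z - 1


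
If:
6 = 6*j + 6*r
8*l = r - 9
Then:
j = 1 - r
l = r/8 - 9/8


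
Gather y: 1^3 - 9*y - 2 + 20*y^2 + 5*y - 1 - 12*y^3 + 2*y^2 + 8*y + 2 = -12*y^3 + 22*y^2 + 4*y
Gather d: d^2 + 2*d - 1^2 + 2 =d^2 + 2*d + 1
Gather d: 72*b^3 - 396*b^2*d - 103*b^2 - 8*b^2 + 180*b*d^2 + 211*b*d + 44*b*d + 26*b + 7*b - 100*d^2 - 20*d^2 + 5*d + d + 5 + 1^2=72*b^3 - 111*b^2 + 33*b + d^2*(180*b - 120) + d*(-396*b^2 + 255*b + 6) + 6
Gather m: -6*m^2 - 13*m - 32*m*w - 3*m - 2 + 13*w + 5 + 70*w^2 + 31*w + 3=-6*m^2 + m*(-32*w - 16) + 70*w^2 + 44*w + 6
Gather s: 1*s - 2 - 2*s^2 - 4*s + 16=-2*s^2 - 3*s + 14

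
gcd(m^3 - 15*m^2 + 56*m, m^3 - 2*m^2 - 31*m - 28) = m - 7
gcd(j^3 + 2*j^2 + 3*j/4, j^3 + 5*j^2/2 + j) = j^2 + j/2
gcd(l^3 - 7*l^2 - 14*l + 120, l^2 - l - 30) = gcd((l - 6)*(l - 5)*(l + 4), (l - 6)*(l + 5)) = l - 6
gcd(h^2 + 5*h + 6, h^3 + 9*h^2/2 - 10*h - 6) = 1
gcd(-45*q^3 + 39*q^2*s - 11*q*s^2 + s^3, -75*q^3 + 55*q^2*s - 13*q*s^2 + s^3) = 15*q^2 - 8*q*s + s^2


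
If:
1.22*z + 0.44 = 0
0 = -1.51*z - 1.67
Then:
No Solution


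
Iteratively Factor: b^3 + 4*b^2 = (b)*(b^2 + 4*b) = b*(b + 4)*(b)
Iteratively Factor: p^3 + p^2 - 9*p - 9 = (p + 3)*(p^2 - 2*p - 3) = (p - 3)*(p + 3)*(p + 1)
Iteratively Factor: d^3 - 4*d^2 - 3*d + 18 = (d - 3)*(d^2 - d - 6) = (d - 3)*(d + 2)*(d - 3)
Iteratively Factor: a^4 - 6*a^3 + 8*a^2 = (a)*(a^3 - 6*a^2 + 8*a) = a*(a - 4)*(a^2 - 2*a) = a^2*(a - 4)*(a - 2)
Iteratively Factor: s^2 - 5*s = (s - 5)*(s)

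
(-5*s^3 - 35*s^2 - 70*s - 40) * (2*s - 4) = -10*s^4 - 50*s^3 + 200*s + 160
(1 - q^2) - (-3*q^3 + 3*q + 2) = 3*q^3 - q^2 - 3*q - 1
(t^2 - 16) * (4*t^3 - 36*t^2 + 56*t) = 4*t^5 - 36*t^4 - 8*t^3 + 576*t^2 - 896*t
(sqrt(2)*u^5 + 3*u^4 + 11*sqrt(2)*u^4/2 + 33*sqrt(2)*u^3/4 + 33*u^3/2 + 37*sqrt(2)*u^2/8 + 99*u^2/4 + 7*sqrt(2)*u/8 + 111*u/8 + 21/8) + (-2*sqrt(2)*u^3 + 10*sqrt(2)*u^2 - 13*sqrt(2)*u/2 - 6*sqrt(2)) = sqrt(2)*u^5 + 3*u^4 + 11*sqrt(2)*u^4/2 + 25*sqrt(2)*u^3/4 + 33*u^3/2 + 117*sqrt(2)*u^2/8 + 99*u^2/4 - 45*sqrt(2)*u/8 + 111*u/8 - 6*sqrt(2) + 21/8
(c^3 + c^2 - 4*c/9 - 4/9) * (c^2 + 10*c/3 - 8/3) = c^5 + 13*c^4/3 + 2*c^3/9 - 124*c^2/27 - 8*c/27 + 32/27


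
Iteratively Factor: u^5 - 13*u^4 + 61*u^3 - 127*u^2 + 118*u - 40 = (u - 4)*(u^4 - 9*u^3 + 25*u^2 - 27*u + 10) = (u - 4)*(u - 2)*(u^3 - 7*u^2 + 11*u - 5) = (u - 4)*(u - 2)*(u - 1)*(u^2 - 6*u + 5) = (u - 5)*(u - 4)*(u - 2)*(u - 1)*(u - 1)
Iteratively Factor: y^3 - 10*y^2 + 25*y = (y)*(y^2 - 10*y + 25) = y*(y - 5)*(y - 5)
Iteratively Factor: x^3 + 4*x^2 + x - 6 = (x + 3)*(x^2 + x - 2) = (x + 2)*(x + 3)*(x - 1)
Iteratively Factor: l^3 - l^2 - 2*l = (l - 2)*(l^2 + l) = l*(l - 2)*(l + 1)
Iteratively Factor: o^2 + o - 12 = (o + 4)*(o - 3)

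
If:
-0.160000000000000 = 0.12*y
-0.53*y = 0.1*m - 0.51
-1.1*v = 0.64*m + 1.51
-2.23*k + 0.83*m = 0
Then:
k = 4.53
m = 12.17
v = -8.45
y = -1.33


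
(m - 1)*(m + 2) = m^2 + m - 2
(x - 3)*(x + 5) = x^2 + 2*x - 15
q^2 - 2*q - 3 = (q - 3)*(q + 1)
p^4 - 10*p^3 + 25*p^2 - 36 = (p - 6)*(p - 3)*(p - 2)*(p + 1)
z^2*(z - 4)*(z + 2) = z^4 - 2*z^3 - 8*z^2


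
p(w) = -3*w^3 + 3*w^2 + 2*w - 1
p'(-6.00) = -358.00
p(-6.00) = 743.00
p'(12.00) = -1222.00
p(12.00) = -4729.00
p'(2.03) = -22.91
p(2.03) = -9.67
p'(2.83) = -53.10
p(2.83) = -39.31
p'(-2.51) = -69.76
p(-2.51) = 60.32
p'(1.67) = -13.08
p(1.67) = -3.27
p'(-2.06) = -48.55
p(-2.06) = 33.84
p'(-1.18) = -17.61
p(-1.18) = 5.75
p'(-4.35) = -194.40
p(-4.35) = 294.01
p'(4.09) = -124.01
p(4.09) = -147.89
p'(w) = -9*w^2 + 6*w + 2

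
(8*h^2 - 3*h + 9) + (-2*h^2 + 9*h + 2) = 6*h^2 + 6*h + 11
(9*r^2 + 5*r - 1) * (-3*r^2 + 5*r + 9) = -27*r^4 + 30*r^3 + 109*r^2 + 40*r - 9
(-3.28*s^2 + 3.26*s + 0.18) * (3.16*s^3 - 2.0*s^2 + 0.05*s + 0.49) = -10.3648*s^5 + 16.8616*s^4 - 6.1152*s^3 - 1.8042*s^2 + 1.6064*s + 0.0882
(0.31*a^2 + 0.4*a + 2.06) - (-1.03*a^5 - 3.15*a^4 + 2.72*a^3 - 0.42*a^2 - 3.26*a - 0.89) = 1.03*a^5 + 3.15*a^4 - 2.72*a^3 + 0.73*a^2 + 3.66*a + 2.95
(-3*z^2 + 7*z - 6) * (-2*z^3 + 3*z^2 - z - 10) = 6*z^5 - 23*z^4 + 36*z^3 + 5*z^2 - 64*z + 60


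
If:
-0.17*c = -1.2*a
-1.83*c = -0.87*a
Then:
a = 0.00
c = 0.00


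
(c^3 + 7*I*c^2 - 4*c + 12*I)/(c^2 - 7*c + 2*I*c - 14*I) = (c^2 + 5*I*c + 6)/(c - 7)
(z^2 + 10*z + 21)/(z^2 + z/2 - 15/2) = 2*(z + 7)/(2*z - 5)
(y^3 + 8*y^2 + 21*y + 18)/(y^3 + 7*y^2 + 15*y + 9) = (y + 2)/(y + 1)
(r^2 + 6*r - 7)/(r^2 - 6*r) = (r^2 + 6*r - 7)/(r*(r - 6))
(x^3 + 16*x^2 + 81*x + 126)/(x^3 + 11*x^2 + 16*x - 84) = (x + 3)/(x - 2)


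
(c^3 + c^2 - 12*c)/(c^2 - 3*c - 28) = c*(c - 3)/(c - 7)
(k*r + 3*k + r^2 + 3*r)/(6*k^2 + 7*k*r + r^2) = (r + 3)/(6*k + r)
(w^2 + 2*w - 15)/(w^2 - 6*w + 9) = (w + 5)/(w - 3)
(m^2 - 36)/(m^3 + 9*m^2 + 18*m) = (m - 6)/(m*(m + 3))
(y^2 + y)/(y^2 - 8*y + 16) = y*(y + 1)/(y^2 - 8*y + 16)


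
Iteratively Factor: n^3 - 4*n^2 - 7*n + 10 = (n - 1)*(n^2 - 3*n - 10) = (n - 5)*(n - 1)*(n + 2)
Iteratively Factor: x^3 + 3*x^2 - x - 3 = (x - 1)*(x^2 + 4*x + 3) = (x - 1)*(x + 1)*(x + 3)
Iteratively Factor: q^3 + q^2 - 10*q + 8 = (q - 1)*(q^2 + 2*q - 8) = (q - 2)*(q - 1)*(q + 4)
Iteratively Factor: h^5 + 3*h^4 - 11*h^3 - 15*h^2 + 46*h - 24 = (h - 2)*(h^4 + 5*h^3 - h^2 - 17*h + 12) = (h - 2)*(h + 3)*(h^3 + 2*h^2 - 7*h + 4) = (h - 2)*(h - 1)*(h + 3)*(h^2 + 3*h - 4) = (h - 2)*(h - 1)^2*(h + 3)*(h + 4)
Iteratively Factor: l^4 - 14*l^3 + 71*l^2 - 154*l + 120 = (l - 5)*(l^3 - 9*l^2 + 26*l - 24) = (l - 5)*(l - 3)*(l^2 - 6*l + 8) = (l - 5)*(l - 3)*(l - 2)*(l - 4)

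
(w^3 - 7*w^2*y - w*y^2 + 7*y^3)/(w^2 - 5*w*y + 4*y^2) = (-w^2 + 6*w*y + 7*y^2)/(-w + 4*y)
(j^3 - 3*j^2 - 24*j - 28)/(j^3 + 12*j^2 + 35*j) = (j^3 - 3*j^2 - 24*j - 28)/(j*(j^2 + 12*j + 35))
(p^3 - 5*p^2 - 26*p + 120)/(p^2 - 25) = (p^2 - 10*p + 24)/(p - 5)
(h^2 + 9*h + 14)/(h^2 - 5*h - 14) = (h + 7)/(h - 7)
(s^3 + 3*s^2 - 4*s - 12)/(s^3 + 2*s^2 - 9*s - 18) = (s - 2)/(s - 3)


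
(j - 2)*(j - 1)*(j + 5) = j^3 + 2*j^2 - 13*j + 10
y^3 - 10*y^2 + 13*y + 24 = (y - 8)*(y - 3)*(y + 1)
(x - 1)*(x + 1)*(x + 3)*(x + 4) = x^4 + 7*x^3 + 11*x^2 - 7*x - 12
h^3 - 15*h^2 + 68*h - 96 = (h - 8)*(h - 4)*(h - 3)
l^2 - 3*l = l*(l - 3)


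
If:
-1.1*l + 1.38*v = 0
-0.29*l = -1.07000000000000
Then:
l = 3.69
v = 2.94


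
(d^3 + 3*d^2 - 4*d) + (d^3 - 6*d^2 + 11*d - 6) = 2*d^3 - 3*d^2 + 7*d - 6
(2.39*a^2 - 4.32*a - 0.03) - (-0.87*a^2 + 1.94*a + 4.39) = 3.26*a^2 - 6.26*a - 4.42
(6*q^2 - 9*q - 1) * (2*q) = 12*q^3 - 18*q^2 - 2*q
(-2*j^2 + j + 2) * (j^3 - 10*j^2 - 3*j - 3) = -2*j^5 + 21*j^4 - 2*j^3 - 17*j^2 - 9*j - 6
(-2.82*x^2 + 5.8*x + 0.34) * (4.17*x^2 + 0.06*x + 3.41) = -11.7594*x^4 + 24.0168*x^3 - 7.8504*x^2 + 19.7984*x + 1.1594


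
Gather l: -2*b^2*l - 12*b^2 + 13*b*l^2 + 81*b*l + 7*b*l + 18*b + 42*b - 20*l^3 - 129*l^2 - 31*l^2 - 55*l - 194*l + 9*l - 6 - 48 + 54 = -12*b^2 + 60*b - 20*l^3 + l^2*(13*b - 160) + l*(-2*b^2 + 88*b - 240)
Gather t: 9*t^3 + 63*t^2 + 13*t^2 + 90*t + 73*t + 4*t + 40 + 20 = 9*t^3 + 76*t^2 + 167*t + 60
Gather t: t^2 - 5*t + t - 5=t^2 - 4*t - 5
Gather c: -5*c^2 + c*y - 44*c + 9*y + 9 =-5*c^2 + c*(y - 44) + 9*y + 9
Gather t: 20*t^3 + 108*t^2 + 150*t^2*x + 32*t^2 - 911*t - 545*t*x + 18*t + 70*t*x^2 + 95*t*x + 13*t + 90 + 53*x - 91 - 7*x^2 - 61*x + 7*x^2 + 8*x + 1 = 20*t^3 + t^2*(150*x + 140) + t*(70*x^2 - 450*x - 880)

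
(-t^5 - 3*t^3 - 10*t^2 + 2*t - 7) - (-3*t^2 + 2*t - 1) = -t^5 - 3*t^3 - 7*t^2 - 6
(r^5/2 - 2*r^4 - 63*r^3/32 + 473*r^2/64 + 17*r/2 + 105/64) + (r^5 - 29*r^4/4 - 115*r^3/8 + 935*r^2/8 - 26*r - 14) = 3*r^5/2 - 37*r^4/4 - 523*r^3/32 + 7953*r^2/64 - 35*r/2 - 791/64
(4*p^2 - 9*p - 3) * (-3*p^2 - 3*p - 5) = -12*p^4 + 15*p^3 + 16*p^2 + 54*p + 15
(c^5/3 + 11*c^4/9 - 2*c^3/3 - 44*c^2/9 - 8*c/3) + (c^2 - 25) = c^5/3 + 11*c^4/9 - 2*c^3/3 - 35*c^2/9 - 8*c/3 - 25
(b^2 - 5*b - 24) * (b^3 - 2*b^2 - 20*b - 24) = b^5 - 7*b^4 - 34*b^3 + 124*b^2 + 600*b + 576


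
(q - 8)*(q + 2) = q^2 - 6*q - 16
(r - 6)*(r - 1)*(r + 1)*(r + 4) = r^4 - 2*r^3 - 25*r^2 + 2*r + 24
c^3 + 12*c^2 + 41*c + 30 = (c + 1)*(c + 5)*(c + 6)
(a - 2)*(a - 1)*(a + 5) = a^3 + 2*a^2 - 13*a + 10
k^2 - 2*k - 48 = (k - 8)*(k + 6)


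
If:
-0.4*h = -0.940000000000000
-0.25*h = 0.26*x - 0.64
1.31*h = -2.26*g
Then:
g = -1.36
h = 2.35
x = 0.20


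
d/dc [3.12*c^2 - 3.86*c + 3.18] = 6.24*c - 3.86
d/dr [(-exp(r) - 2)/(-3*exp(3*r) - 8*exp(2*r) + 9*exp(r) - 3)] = (-(exp(r) + 2)*(9*exp(2*r) + 16*exp(r) - 9) + 3*exp(3*r) + 8*exp(2*r) - 9*exp(r) + 3)*exp(r)/(3*exp(3*r) + 8*exp(2*r) - 9*exp(r) + 3)^2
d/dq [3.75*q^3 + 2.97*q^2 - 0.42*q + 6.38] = 11.25*q^2 + 5.94*q - 0.42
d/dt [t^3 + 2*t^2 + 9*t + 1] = 3*t^2 + 4*t + 9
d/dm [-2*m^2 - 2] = -4*m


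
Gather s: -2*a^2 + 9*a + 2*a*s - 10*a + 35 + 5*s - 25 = -2*a^2 - a + s*(2*a + 5) + 10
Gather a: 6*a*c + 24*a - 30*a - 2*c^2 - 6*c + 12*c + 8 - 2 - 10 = a*(6*c - 6) - 2*c^2 + 6*c - 4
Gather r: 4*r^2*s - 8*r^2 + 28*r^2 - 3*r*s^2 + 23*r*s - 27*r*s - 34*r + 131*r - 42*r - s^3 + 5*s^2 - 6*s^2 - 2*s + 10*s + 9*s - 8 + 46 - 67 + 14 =r^2*(4*s + 20) + r*(-3*s^2 - 4*s + 55) - s^3 - s^2 + 17*s - 15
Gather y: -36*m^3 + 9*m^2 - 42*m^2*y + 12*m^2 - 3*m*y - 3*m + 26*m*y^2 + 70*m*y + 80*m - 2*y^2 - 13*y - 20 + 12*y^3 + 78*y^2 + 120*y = -36*m^3 + 21*m^2 + 77*m + 12*y^3 + y^2*(26*m + 76) + y*(-42*m^2 + 67*m + 107) - 20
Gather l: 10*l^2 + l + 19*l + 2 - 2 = 10*l^2 + 20*l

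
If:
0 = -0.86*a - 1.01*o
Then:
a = -1.17441860465116*o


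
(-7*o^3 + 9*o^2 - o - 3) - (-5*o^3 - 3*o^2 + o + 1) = -2*o^3 + 12*o^2 - 2*o - 4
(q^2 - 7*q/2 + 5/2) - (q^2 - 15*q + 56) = 23*q/2 - 107/2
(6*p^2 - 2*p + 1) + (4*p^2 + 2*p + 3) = 10*p^2 + 4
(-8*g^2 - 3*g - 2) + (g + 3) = -8*g^2 - 2*g + 1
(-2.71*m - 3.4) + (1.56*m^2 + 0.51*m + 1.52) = 1.56*m^2 - 2.2*m - 1.88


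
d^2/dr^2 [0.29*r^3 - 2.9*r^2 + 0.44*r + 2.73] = 1.74*r - 5.8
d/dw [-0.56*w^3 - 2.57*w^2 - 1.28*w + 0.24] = -1.68*w^2 - 5.14*w - 1.28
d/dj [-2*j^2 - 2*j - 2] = -4*j - 2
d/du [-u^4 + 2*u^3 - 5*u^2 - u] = -4*u^3 + 6*u^2 - 10*u - 1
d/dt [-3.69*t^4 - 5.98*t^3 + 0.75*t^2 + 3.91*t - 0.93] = -14.76*t^3 - 17.94*t^2 + 1.5*t + 3.91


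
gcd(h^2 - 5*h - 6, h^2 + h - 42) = h - 6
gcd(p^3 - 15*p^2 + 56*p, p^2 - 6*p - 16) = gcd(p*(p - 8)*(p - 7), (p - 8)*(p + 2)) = p - 8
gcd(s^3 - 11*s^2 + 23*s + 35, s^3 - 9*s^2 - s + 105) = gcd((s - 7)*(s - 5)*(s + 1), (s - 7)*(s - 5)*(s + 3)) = s^2 - 12*s + 35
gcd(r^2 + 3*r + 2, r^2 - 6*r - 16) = r + 2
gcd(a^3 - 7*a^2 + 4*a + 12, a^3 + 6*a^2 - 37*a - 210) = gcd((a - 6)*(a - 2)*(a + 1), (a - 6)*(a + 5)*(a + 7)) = a - 6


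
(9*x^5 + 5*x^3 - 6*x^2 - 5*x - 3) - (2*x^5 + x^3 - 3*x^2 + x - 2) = 7*x^5 + 4*x^3 - 3*x^2 - 6*x - 1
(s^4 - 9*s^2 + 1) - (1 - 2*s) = s^4 - 9*s^2 + 2*s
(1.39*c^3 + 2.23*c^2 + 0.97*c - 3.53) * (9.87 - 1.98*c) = -2.7522*c^4 + 9.3039*c^3 + 20.0895*c^2 + 16.5633*c - 34.8411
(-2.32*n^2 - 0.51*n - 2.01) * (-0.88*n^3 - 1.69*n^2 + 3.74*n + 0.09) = 2.0416*n^5 + 4.3696*n^4 - 6.0461*n^3 + 1.2807*n^2 - 7.5633*n - 0.1809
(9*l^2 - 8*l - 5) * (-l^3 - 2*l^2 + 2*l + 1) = -9*l^5 - 10*l^4 + 39*l^3 + 3*l^2 - 18*l - 5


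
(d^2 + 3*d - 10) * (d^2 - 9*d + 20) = d^4 - 6*d^3 - 17*d^2 + 150*d - 200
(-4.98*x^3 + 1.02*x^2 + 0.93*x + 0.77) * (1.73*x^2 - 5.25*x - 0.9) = -8.6154*x^5 + 27.9096*x^4 + 0.7359*x^3 - 4.4684*x^2 - 4.8795*x - 0.693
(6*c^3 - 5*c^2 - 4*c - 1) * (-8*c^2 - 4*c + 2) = -48*c^5 + 16*c^4 + 64*c^3 + 14*c^2 - 4*c - 2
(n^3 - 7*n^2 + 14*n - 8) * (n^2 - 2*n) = n^5 - 9*n^4 + 28*n^3 - 36*n^2 + 16*n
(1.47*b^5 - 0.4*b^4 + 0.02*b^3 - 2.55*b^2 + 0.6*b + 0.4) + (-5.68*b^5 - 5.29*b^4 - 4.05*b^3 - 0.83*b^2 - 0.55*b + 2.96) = -4.21*b^5 - 5.69*b^4 - 4.03*b^3 - 3.38*b^2 + 0.0499999999999999*b + 3.36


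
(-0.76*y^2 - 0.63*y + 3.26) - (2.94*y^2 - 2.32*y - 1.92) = -3.7*y^2 + 1.69*y + 5.18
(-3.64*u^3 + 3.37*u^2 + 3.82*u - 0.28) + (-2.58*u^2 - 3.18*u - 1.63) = -3.64*u^3 + 0.79*u^2 + 0.64*u - 1.91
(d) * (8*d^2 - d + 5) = 8*d^3 - d^2 + 5*d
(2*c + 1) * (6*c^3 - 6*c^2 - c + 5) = 12*c^4 - 6*c^3 - 8*c^2 + 9*c + 5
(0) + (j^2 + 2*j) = j^2 + 2*j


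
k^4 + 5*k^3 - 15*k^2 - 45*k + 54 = (k - 3)*(k - 1)*(k + 3)*(k + 6)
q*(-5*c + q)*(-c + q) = 5*c^2*q - 6*c*q^2 + q^3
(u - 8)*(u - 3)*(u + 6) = u^3 - 5*u^2 - 42*u + 144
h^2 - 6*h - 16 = (h - 8)*(h + 2)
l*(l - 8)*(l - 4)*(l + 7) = l^4 - 5*l^3 - 52*l^2 + 224*l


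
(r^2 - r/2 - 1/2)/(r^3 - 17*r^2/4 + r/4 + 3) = 2*(2*r + 1)/(4*r^2 - 13*r - 12)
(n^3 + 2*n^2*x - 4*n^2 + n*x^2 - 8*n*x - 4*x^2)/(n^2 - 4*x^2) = (n^3 + 2*n^2*x - 4*n^2 + n*x^2 - 8*n*x - 4*x^2)/(n^2 - 4*x^2)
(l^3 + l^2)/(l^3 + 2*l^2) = (l + 1)/(l + 2)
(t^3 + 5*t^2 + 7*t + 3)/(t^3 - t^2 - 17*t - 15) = (t + 1)/(t - 5)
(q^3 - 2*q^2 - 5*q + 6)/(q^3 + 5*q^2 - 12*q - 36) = (q - 1)/(q + 6)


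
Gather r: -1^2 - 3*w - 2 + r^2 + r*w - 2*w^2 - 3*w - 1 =r^2 + r*w - 2*w^2 - 6*w - 4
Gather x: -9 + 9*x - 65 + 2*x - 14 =11*x - 88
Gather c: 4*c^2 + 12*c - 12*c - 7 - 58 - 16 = 4*c^2 - 81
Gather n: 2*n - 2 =2*n - 2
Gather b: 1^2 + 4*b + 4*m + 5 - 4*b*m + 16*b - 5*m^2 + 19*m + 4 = b*(20 - 4*m) - 5*m^2 + 23*m + 10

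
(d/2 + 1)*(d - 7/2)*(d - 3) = d^3/2 - 9*d^2/4 - 5*d/4 + 21/2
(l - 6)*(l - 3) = l^2 - 9*l + 18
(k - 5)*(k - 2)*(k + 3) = k^3 - 4*k^2 - 11*k + 30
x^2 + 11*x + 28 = (x + 4)*(x + 7)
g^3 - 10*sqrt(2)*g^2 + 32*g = g*(g - 8*sqrt(2))*(g - 2*sqrt(2))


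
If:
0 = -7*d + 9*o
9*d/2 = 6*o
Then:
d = 0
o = 0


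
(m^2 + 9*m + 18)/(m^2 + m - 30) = (m + 3)/(m - 5)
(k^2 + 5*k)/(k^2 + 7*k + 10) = k/(k + 2)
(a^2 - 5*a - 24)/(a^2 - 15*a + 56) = (a + 3)/(a - 7)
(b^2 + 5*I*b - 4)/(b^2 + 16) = (b + I)/(b - 4*I)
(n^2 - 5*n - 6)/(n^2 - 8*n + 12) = (n + 1)/(n - 2)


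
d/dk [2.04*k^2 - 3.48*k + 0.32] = 4.08*k - 3.48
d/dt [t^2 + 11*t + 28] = 2*t + 11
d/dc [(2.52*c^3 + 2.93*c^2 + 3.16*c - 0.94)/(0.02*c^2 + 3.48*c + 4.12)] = (0.0504*c^4 + 17.5392*c^3 + 41.2804*c^2 + 24.1808*c + 16.2904)/(0.0004*c^4 + 0.1392*c^3 + 12.2752*c^2 + 28.6752*c + 16.9744)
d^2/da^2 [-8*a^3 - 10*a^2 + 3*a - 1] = -48*a - 20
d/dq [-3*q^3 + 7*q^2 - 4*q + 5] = -9*q^2 + 14*q - 4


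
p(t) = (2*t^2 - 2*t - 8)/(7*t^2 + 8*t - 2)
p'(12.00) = 0.00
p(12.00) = 0.23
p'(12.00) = 0.00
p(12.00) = 0.23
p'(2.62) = 0.12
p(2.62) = 0.01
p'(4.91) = 0.03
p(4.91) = 0.15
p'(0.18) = 789.86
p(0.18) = 24.90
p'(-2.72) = 0.01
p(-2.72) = 0.44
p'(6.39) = 0.02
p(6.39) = 0.18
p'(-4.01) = 0.02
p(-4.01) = 0.41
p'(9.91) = 0.01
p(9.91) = 0.22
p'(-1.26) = -16.49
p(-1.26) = 2.38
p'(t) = (-14*t - 8)*(2*t^2 - 2*t - 8)/(7*t^2 + 8*t - 2)^2 + (4*t - 2)/(7*t^2 + 8*t - 2) = 2*(15*t^2 + 52*t + 34)/(49*t^4 + 112*t^3 + 36*t^2 - 32*t + 4)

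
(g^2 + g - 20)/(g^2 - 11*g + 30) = (g^2 + g - 20)/(g^2 - 11*g + 30)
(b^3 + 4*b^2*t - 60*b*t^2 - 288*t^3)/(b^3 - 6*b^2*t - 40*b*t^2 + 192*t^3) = (-b - 6*t)/(-b + 4*t)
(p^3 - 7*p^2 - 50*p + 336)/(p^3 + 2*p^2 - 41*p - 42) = (p - 8)/(p + 1)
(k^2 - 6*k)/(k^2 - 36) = k/(k + 6)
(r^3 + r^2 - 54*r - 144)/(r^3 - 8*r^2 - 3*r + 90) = (r^2 - 2*r - 48)/(r^2 - 11*r + 30)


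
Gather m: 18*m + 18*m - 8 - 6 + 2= 36*m - 12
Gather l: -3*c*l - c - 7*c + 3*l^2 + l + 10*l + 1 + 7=-8*c + 3*l^2 + l*(11 - 3*c) + 8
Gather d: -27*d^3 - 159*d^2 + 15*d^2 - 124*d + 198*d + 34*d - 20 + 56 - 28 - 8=-27*d^3 - 144*d^2 + 108*d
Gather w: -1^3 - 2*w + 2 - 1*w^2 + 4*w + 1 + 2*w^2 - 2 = w^2 + 2*w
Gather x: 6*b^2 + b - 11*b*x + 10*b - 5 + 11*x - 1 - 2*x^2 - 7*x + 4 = 6*b^2 + 11*b - 2*x^2 + x*(4 - 11*b) - 2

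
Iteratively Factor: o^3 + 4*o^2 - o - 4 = (o + 4)*(o^2 - 1) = (o + 1)*(o + 4)*(o - 1)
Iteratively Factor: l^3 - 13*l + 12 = (l + 4)*(l^2 - 4*l + 3) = (l - 3)*(l + 4)*(l - 1)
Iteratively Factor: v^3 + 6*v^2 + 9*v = (v)*(v^2 + 6*v + 9) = v*(v + 3)*(v + 3)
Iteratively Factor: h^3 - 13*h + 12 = (h - 3)*(h^2 + 3*h - 4) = (h - 3)*(h - 1)*(h + 4)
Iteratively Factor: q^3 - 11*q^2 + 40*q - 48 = (q - 3)*(q^2 - 8*q + 16) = (q - 4)*(q - 3)*(q - 4)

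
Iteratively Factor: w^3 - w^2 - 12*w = (w - 4)*(w^2 + 3*w) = w*(w - 4)*(w + 3)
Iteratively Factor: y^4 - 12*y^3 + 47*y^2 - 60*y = (y - 5)*(y^3 - 7*y^2 + 12*y) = y*(y - 5)*(y^2 - 7*y + 12) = y*(y - 5)*(y - 4)*(y - 3)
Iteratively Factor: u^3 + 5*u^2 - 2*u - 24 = (u + 3)*(u^2 + 2*u - 8) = (u - 2)*(u + 3)*(u + 4)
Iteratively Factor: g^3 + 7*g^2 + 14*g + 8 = (g + 1)*(g^2 + 6*g + 8) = (g + 1)*(g + 2)*(g + 4)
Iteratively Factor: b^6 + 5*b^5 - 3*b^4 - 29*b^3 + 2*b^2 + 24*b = (b - 2)*(b^5 + 7*b^4 + 11*b^3 - 7*b^2 - 12*b) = (b - 2)*(b + 4)*(b^4 + 3*b^3 - b^2 - 3*b) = (b - 2)*(b + 3)*(b + 4)*(b^3 - b) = b*(b - 2)*(b + 3)*(b + 4)*(b^2 - 1) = b*(b - 2)*(b + 1)*(b + 3)*(b + 4)*(b - 1)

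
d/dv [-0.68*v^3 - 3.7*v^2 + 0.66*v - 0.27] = -2.04*v^2 - 7.4*v + 0.66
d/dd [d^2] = 2*d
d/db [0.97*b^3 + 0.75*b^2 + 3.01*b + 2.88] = 2.91*b^2 + 1.5*b + 3.01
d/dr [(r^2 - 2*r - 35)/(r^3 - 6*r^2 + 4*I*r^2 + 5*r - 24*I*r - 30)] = (-r^4 + 4*r^3 + r^2*(98 - 16*I) + r*(-480 + 280*I) + 235 - 840*I)/(r^6 + r^5*(-12 + 8*I) + r^4*(30 - 96*I) + r^3*(72 + 328*I) + r^2*(-191 - 480*I) + r*(-300 + 1440*I) + 900)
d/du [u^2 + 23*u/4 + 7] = 2*u + 23/4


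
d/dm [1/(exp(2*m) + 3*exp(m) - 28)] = (-2*exp(m) - 3)*exp(m)/(exp(2*m) + 3*exp(m) - 28)^2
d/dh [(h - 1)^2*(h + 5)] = 3*(h - 1)*(h + 3)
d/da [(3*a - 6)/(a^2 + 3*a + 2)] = 3*(-a^2 + 4*a + 8)/(a^4 + 6*a^3 + 13*a^2 + 12*a + 4)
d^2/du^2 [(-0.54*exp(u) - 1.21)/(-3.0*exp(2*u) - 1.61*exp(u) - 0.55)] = (4.86*exp(4*u) + 40.9518*exp(3*u) + 12.1869*exp(2*u) - 5.327729*exp(u) - 0.908105)*exp(u)/(27.0*exp(6*u) + 43.47*exp(5*u) + 38.1789*exp(4*u) + 20.112281*exp(3*u) + 6.999465*exp(2*u) + 1.461075*exp(u) + 0.166375)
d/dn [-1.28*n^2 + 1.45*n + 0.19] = 1.45 - 2.56*n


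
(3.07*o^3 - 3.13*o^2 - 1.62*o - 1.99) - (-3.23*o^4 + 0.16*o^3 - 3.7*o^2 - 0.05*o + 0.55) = 3.23*o^4 + 2.91*o^3 + 0.57*o^2 - 1.57*o - 2.54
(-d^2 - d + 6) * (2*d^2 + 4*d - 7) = -2*d^4 - 6*d^3 + 15*d^2 + 31*d - 42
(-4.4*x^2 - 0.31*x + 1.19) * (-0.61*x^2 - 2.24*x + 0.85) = 2.684*x^4 + 10.0451*x^3 - 3.7715*x^2 - 2.9291*x + 1.0115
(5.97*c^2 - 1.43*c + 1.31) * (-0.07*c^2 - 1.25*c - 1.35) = -0.4179*c^4 - 7.3624*c^3 - 6.3637*c^2 + 0.293*c - 1.7685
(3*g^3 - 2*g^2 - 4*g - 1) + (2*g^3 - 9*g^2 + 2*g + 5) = 5*g^3 - 11*g^2 - 2*g + 4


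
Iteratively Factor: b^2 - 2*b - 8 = (b + 2)*(b - 4)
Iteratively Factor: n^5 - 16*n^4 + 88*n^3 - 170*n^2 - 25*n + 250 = (n - 5)*(n^4 - 11*n^3 + 33*n^2 - 5*n - 50) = (n - 5)^2*(n^3 - 6*n^2 + 3*n + 10) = (n - 5)^2*(n - 2)*(n^2 - 4*n - 5) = (n - 5)^3*(n - 2)*(n + 1)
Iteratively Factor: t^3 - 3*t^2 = (t)*(t^2 - 3*t) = t*(t - 3)*(t)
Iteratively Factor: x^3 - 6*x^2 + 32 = (x + 2)*(x^2 - 8*x + 16) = (x - 4)*(x + 2)*(x - 4)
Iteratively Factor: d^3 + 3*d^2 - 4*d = (d)*(d^2 + 3*d - 4) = d*(d + 4)*(d - 1)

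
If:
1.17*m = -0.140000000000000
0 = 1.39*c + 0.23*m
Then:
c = 0.02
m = -0.12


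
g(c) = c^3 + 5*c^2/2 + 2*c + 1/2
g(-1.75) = -0.70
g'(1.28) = 13.32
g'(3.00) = 44.00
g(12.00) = 2112.50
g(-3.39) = -16.51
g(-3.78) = -25.35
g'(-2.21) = 5.60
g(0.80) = 4.21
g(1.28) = 9.25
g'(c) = 3*c^2 + 5*c + 2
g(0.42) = 1.86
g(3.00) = 56.00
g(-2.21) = -2.50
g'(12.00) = 494.00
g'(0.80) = 7.92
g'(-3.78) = 25.97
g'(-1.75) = 2.44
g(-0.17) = 0.23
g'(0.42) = 4.63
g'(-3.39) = 19.53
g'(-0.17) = 1.24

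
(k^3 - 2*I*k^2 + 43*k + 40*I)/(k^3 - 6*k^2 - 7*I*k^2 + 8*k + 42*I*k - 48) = (k + 5*I)/(k - 6)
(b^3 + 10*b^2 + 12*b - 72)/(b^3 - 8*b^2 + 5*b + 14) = (b^2 + 12*b + 36)/(b^2 - 6*b - 7)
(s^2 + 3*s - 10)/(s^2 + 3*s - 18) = (s^2 + 3*s - 10)/(s^2 + 3*s - 18)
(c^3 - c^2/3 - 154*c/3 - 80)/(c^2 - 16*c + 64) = (c^2 + 23*c/3 + 10)/(c - 8)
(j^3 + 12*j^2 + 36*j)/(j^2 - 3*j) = (j^2 + 12*j + 36)/(j - 3)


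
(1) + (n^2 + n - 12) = n^2 + n - 11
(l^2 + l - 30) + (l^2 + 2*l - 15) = 2*l^2 + 3*l - 45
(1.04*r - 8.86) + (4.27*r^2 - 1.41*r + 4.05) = 4.27*r^2 - 0.37*r - 4.81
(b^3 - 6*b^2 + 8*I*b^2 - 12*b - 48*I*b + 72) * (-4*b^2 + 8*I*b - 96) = -4*b^5 + 24*b^4 - 24*I*b^4 - 112*b^3 + 144*I*b^3 + 672*b^2 - 864*I*b^2 + 1152*b + 5184*I*b - 6912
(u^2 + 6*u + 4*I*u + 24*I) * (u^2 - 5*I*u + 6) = u^4 + 6*u^3 - I*u^3 + 26*u^2 - 6*I*u^2 + 156*u + 24*I*u + 144*I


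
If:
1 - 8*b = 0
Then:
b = 1/8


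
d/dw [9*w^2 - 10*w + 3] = 18*w - 10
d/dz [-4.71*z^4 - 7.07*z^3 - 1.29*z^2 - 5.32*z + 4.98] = -18.84*z^3 - 21.21*z^2 - 2.58*z - 5.32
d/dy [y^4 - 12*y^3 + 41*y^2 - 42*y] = 4*y^3 - 36*y^2 + 82*y - 42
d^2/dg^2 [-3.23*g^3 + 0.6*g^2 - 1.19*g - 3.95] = 1.2 - 19.38*g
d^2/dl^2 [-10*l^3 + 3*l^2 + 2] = 6 - 60*l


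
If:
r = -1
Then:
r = -1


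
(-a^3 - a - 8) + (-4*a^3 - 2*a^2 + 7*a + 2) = -5*a^3 - 2*a^2 + 6*a - 6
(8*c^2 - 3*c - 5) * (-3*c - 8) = -24*c^3 - 55*c^2 + 39*c + 40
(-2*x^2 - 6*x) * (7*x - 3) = -14*x^3 - 36*x^2 + 18*x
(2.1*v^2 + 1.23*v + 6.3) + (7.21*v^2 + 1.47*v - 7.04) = 9.31*v^2 + 2.7*v - 0.74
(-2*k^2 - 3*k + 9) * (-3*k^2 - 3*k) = 6*k^4 + 15*k^3 - 18*k^2 - 27*k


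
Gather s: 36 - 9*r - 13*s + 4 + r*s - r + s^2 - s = -10*r + s^2 + s*(r - 14) + 40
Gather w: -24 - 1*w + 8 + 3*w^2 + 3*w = 3*w^2 + 2*w - 16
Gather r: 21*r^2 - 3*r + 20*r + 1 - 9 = 21*r^2 + 17*r - 8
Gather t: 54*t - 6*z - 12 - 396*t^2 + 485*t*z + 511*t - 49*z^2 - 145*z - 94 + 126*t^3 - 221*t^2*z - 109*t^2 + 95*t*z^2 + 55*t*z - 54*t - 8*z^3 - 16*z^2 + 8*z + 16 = 126*t^3 + t^2*(-221*z - 505) + t*(95*z^2 + 540*z + 511) - 8*z^3 - 65*z^2 - 143*z - 90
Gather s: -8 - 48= -56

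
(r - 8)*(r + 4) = r^2 - 4*r - 32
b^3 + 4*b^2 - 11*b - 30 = (b - 3)*(b + 2)*(b + 5)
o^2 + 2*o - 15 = (o - 3)*(o + 5)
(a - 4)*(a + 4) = a^2 - 16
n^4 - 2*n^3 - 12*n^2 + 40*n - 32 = (n - 2)^3*(n + 4)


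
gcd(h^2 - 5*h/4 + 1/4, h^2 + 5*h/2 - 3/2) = 1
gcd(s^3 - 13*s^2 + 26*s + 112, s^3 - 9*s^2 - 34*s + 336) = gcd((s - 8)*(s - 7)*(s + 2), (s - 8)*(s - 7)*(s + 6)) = s^2 - 15*s + 56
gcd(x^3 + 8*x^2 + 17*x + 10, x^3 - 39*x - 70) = x^2 + 7*x + 10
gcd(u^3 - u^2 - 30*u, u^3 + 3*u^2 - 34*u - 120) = u^2 - u - 30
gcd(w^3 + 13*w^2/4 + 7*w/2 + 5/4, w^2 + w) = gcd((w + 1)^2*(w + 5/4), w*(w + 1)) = w + 1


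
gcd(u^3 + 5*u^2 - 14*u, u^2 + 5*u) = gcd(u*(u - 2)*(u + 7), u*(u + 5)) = u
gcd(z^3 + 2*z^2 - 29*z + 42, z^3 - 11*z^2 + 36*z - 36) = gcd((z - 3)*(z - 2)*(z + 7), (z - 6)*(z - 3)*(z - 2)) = z^2 - 5*z + 6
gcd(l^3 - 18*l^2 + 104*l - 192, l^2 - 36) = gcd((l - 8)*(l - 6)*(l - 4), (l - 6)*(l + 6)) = l - 6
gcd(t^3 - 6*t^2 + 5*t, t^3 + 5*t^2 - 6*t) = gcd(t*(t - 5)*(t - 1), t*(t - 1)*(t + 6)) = t^2 - t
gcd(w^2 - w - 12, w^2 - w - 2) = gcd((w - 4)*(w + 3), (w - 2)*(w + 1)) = 1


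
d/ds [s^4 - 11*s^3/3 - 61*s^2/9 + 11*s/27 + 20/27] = 4*s^3 - 11*s^2 - 122*s/9 + 11/27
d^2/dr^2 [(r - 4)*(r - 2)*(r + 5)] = 6*r - 2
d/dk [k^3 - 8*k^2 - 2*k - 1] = 3*k^2 - 16*k - 2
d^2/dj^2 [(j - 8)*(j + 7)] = 2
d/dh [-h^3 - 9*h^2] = 3*h*(-h - 6)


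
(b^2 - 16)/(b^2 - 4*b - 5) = (16 - b^2)/(-b^2 + 4*b + 5)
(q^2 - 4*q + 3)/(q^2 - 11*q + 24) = (q - 1)/(q - 8)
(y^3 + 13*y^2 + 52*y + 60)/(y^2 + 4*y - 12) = (y^2 + 7*y + 10)/(y - 2)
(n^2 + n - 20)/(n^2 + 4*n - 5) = (n - 4)/(n - 1)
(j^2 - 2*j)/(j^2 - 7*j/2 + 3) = 2*j/(2*j - 3)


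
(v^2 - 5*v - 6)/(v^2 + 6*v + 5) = (v - 6)/(v + 5)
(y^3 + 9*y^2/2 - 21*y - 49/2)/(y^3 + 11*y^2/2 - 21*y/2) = (2*y^2 - 5*y - 7)/(y*(2*y - 3))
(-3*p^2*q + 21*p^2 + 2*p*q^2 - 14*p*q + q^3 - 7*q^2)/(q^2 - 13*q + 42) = (-3*p^2 + 2*p*q + q^2)/(q - 6)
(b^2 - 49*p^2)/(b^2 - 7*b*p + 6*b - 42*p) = (b + 7*p)/(b + 6)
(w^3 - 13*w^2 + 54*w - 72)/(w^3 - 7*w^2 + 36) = (w - 4)/(w + 2)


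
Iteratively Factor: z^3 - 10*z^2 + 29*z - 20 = (z - 4)*(z^2 - 6*z + 5) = (z - 4)*(z - 1)*(z - 5)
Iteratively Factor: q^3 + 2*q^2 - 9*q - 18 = (q - 3)*(q^2 + 5*q + 6) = (q - 3)*(q + 2)*(q + 3)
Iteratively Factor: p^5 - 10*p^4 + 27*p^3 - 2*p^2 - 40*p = (p - 4)*(p^4 - 6*p^3 + 3*p^2 + 10*p) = (p - 4)*(p + 1)*(p^3 - 7*p^2 + 10*p) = (p - 4)*(p - 2)*(p + 1)*(p^2 - 5*p) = (p - 5)*(p - 4)*(p - 2)*(p + 1)*(p)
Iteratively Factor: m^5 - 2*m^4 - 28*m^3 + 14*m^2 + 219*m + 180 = (m + 3)*(m^4 - 5*m^3 - 13*m^2 + 53*m + 60) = (m - 5)*(m + 3)*(m^3 - 13*m - 12) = (m - 5)*(m + 1)*(m + 3)*(m^2 - m - 12) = (m - 5)*(m + 1)*(m + 3)^2*(m - 4)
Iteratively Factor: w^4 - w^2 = (w)*(w^3 - w) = w*(w + 1)*(w^2 - w) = w^2*(w + 1)*(w - 1)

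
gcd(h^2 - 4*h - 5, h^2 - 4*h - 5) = h^2 - 4*h - 5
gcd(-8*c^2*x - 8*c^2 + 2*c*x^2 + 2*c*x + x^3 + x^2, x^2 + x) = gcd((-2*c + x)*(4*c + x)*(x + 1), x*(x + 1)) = x + 1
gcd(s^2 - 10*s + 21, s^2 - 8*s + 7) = s - 7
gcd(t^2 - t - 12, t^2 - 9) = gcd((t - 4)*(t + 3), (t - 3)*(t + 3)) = t + 3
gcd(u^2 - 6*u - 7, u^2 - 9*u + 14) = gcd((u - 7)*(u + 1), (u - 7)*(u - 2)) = u - 7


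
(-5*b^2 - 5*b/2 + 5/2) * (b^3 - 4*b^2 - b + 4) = -5*b^5 + 35*b^4/2 + 35*b^3/2 - 55*b^2/2 - 25*b/2 + 10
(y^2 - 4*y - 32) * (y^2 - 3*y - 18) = y^4 - 7*y^3 - 38*y^2 + 168*y + 576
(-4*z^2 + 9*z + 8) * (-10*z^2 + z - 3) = 40*z^4 - 94*z^3 - 59*z^2 - 19*z - 24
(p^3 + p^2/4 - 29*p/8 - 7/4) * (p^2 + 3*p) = p^5 + 13*p^4/4 - 23*p^3/8 - 101*p^2/8 - 21*p/4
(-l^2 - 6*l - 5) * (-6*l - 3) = 6*l^3 + 39*l^2 + 48*l + 15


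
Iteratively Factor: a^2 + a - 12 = (a - 3)*(a + 4)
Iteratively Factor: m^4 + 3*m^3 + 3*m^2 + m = (m + 1)*(m^3 + 2*m^2 + m) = m*(m + 1)*(m^2 + 2*m + 1) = m*(m + 1)^2*(m + 1)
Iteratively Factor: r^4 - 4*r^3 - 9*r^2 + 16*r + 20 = (r - 2)*(r^3 - 2*r^2 - 13*r - 10) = (r - 5)*(r - 2)*(r^2 + 3*r + 2) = (r - 5)*(r - 2)*(r + 2)*(r + 1)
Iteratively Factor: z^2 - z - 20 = (z - 5)*(z + 4)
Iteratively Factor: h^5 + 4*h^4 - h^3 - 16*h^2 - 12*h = (h + 1)*(h^4 + 3*h^3 - 4*h^2 - 12*h) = h*(h + 1)*(h^3 + 3*h^2 - 4*h - 12) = h*(h + 1)*(h + 2)*(h^2 + h - 6) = h*(h - 2)*(h + 1)*(h + 2)*(h + 3)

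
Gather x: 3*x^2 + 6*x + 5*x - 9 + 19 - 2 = 3*x^2 + 11*x + 8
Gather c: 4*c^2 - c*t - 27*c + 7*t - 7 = 4*c^2 + c*(-t - 27) + 7*t - 7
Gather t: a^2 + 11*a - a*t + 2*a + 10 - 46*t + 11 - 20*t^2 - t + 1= a^2 + 13*a - 20*t^2 + t*(-a - 47) + 22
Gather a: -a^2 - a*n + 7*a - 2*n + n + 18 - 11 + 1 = -a^2 + a*(7 - n) - n + 8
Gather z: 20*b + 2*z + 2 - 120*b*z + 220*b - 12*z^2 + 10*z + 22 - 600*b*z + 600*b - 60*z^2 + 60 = 840*b - 72*z^2 + z*(12 - 720*b) + 84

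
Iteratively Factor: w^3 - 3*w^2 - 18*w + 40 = (w - 5)*(w^2 + 2*w - 8) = (w - 5)*(w + 4)*(w - 2)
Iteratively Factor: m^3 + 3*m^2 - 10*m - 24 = (m + 2)*(m^2 + m - 12) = (m + 2)*(m + 4)*(m - 3)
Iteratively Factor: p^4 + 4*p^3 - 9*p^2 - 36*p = (p)*(p^3 + 4*p^2 - 9*p - 36) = p*(p - 3)*(p^2 + 7*p + 12) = p*(p - 3)*(p + 4)*(p + 3)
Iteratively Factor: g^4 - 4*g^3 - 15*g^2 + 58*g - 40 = (g + 4)*(g^3 - 8*g^2 + 17*g - 10) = (g - 1)*(g + 4)*(g^2 - 7*g + 10) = (g - 5)*(g - 1)*(g + 4)*(g - 2)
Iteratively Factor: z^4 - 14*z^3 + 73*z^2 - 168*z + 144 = (z - 4)*(z^3 - 10*z^2 + 33*z - 36) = (z - 4)^2*(z^2 - 6*z + 9) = (z - 4)^2*(z - 3)*(z - 3)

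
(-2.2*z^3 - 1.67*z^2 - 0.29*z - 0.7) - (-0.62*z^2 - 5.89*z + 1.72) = -2.2*z^3 - 1.05*z^2 + 5.6*z - 2.42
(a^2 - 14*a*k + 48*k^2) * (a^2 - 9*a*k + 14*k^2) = a^4 - 23*a^3*k + 188*a^2*k^2 - 628*a*k^3 + 672*k^4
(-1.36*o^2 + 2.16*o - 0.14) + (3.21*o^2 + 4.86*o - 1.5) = 1.85*o^2 + 7.02*o - 1.64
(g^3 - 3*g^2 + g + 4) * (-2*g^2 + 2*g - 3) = -2*g^5 + 8*g^4 - 11*g^3 + 3*g^2 + 5*g - 12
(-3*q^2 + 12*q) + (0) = -3*q^2 + 12*q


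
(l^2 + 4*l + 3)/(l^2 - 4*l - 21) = (l + 1)/(l - 7)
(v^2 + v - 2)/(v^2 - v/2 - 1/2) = 2*(v + 2)/(2*v + 1)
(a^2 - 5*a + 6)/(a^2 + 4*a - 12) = (a - 3)/(a + 6)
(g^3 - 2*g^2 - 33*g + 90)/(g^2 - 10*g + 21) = (g^2 + g - 30)/(g - 7)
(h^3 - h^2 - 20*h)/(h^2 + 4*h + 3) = h*(h^2 - h - 20)/(h^2 + 4*h + 3)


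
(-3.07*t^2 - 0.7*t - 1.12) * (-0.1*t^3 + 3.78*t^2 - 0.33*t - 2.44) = 0.307*t^5 - 11.5346*t^4 - 1.5209*t^3 + 3.4882*t^2 + 2.0776*t + 2.7328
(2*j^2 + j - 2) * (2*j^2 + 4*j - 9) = 4*j^4 + 10*j^3 - 18*j^2 - 17*j + 18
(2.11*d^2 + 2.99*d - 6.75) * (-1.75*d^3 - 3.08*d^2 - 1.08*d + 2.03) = -3.6925*d^5 - 11.7313*d^4 + 0.324499999999999*d^3 + 21.8441*d^2 + 13.3597*d - 13.7025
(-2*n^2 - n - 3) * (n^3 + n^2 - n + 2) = -2*n^5 - 3*n^4 - 2*n^3 - 6*n^2 + n - 6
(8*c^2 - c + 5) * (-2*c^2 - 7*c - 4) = -16*c^4 - 54*c^3 - 35*c^2 - 31*c - 20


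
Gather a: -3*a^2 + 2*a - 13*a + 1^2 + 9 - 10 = -3*a^2 - 11*a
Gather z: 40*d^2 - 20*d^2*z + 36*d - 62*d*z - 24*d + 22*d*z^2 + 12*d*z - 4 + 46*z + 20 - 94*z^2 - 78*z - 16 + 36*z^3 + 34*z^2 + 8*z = 40*d^2 + 12*d + 36*z^3 + z^2*(22*d - 60) + z*(-20*d^2 - 50*d - 24)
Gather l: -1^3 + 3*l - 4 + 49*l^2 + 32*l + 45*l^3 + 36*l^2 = 45*l^3 + 85*l^2 + 35*l - 5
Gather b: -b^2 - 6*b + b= -b^2 - 5*b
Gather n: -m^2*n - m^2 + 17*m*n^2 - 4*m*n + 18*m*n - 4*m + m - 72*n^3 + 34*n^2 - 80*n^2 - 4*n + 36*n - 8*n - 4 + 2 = -m^2 - 3*m - 72*n^3 + n^2*(17*m - 46) + n*(-m^2 + 14*m + 24) - 2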